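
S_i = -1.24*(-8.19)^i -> [-1.24, 10.16, -83.17, 681.2, -5579.01]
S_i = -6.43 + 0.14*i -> [-6.43, -6.29, -6.15, -6.01, -5.87]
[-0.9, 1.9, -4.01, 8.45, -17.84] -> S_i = -0.90*(-2.11)^i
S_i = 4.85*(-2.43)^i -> [4.85, -11.79, 28.64, -69.59, 169.11]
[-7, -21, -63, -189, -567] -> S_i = -7*3^i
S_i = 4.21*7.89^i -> [4.21, 33.22, 262.08, 2067.82, 16315.11]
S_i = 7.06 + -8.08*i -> [7.06, -1.02, -9.1, -17.18, -25.26]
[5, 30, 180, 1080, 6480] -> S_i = 5*6^i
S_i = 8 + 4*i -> [8, 12, 16, 20, 24]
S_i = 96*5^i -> [96, 480, 2400, 12000, 60000]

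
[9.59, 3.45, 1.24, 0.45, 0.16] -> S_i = 9.59*0.36^i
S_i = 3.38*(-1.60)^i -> [3.38, -5.41, 8.65, -13.84, 22.15]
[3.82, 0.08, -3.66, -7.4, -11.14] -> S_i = 3.82 + -3.74*i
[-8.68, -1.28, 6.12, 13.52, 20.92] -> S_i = -8.68 + 7.40*i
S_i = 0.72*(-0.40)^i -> [0.72, -0.29, 0.12, -0.05, 0.02]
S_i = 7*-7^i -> [7, -49, 343, -2401, 16807]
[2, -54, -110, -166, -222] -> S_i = 2 + -56*i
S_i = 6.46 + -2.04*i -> [6.46, 4.42, 2.38, 0.34, -1.7]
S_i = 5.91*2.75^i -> [5.91, 16.25, 44.69, 122.91, 338.0]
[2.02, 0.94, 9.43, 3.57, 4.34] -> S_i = Random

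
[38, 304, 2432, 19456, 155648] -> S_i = 38*8^i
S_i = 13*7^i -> [13, 91, 637, 4459, 31213]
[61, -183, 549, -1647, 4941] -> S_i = 61*-3^i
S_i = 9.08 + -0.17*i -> [9.08, 8.91, 8.74, 8.57, 8.4]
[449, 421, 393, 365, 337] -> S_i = 449 + -28*i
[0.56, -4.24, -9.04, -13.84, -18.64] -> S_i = 0.56 + -4.80*i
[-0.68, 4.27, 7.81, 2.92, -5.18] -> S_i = Random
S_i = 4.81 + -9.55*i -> [4.81, -4.74, -14.29, -23.84, -33.39]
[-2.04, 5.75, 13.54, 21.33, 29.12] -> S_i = -2.04 + 7.79*i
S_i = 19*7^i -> [19, 133, 931, 6517, 45619]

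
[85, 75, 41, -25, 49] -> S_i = Random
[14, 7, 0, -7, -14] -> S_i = 14 + -7*i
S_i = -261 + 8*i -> [-261, -253, -245, -237, -229]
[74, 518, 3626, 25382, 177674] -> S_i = 74*7^i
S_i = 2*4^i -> [2, 8, 32, 128, 512]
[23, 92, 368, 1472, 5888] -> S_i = 23*4^i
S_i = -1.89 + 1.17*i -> [-1.89, -0.72, 0.45, 1.62, 2.79]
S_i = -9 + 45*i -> [-9, 36, 81, 126, 171]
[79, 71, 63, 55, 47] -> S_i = 79 + -8*i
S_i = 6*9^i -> [6, 54, 486, 4374, 39366]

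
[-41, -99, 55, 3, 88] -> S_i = Random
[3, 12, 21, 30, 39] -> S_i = 3 + 9*i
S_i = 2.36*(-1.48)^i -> [2.36, -3.49, 5.17, -7.65, 11.32]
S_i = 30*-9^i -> [30, -270, 2430, -21870, 196830]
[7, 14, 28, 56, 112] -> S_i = 7*2^i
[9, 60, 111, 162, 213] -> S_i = 9 + 51*i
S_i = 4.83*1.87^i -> [4.83, 9.03, 16.89, 31.58, 59.06]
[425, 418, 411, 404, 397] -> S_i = 425 + -7*i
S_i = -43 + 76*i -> [-43, 33, 109, 185, 261]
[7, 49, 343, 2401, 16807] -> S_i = 7*7^i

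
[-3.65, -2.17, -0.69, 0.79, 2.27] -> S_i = -3.65 + 1.48*i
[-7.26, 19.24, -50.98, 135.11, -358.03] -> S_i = -7.26*(-2.65)^i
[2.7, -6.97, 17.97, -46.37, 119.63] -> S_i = 2.70*(-2.58)^i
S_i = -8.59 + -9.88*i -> [-8.59, -18.47, -28.35, -38.23, -48.11]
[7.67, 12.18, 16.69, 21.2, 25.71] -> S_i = 7.67 + 4.51*i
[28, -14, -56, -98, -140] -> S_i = 28 + -42*i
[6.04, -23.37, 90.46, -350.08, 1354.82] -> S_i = 6.04*(-3.87)^i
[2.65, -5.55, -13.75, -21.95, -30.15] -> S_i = 2.65 + -8.20*i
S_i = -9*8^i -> [-9, -72, -576, -4608, -36864]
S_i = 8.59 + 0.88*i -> [8.59, 9.47, 10.35, 11.23, 12.11]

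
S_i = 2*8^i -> [2, 16, 128, 1024, 8192]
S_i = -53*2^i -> [-53, -106, -212, -424, -848]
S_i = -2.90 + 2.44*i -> [-2.9, -0.46, 1.98, 4.42, 6.86]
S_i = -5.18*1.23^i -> [-5.18, -6.37, -7.84, -9.64, -11.86]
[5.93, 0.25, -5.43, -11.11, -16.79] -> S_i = 5.93 + -5.68*i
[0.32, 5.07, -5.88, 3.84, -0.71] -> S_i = Random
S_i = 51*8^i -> [51, 408, 3264, 26112, 208896]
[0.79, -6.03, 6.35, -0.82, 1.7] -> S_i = Random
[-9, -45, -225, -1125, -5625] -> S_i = -9*5^i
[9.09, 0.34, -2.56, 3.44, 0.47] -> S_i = Random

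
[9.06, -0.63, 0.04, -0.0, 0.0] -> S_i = 9.06*(-0.07)^i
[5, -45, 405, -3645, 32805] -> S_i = 5*-9^i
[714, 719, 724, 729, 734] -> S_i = 714 + 5*i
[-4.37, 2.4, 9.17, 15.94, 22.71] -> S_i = -4.37 + 6.77*i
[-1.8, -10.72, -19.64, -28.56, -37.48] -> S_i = -1.80 + -8.92*i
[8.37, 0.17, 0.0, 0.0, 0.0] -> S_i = 8.37*0.02^i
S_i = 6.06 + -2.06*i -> [6.06, 4.0, 1.94, -0.12, -2.18]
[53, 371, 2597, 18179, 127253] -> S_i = 53*7^i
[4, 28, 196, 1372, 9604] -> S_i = 4*7^i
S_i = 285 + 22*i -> [285, 307, 329, 351, 373]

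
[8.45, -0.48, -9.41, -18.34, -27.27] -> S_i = 8.45 + -8.93*i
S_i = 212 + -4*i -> [212, 208, 204, 200, 196]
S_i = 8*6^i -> [8, 48, 288, 1728, 10368]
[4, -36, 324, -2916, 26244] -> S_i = 4*-9^i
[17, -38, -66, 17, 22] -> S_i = Random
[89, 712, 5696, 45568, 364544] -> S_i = 89*8^i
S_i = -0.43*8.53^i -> [-0.43, -3.67, -31.29, -266.88, -2276.48]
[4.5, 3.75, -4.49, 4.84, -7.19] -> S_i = Random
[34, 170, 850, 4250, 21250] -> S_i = 34*5^i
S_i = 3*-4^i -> [3, -12, 48, -192, 768]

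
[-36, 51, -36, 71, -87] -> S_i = Random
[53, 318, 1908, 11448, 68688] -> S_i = 53*6^i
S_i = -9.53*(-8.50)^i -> [-9.53, 81.0, -688.54, 5852.61, -49747.2]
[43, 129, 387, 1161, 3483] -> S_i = 43*3^i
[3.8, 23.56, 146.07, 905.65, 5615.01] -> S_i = 3.80*6.20^i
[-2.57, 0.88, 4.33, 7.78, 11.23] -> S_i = -2.57 + 3.45*i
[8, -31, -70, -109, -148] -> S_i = 8 + -39*i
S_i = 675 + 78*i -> [675, 753, 831, 909, 987]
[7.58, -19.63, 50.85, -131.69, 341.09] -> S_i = 7.58*(-2.59)^i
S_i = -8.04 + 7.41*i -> [-8.04, -0.63, 6.78, 14.19, 21.6]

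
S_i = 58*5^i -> [58, 290, 1450, 7250, 36250]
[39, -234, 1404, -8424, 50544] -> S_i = 39*-6^i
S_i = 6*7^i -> [6, 42, 294, 2058, 14406]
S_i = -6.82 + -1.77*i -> [-6.82, -8.59, -10.36, -12.13, -13.9]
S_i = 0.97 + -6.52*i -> [0.97, -5.55, -12.07, -18.59, -25.11]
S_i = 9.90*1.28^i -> [9.9, 12.67, 16.22, 20.76, 26.58]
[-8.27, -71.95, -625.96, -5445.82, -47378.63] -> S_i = -8.27*8.70^i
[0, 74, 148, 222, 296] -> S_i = 0 + 74*i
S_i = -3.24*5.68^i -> [-3.24, -18.4, -104.53, -593.73, -3372.39]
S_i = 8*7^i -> [8, 56, 392, 2744, 19208]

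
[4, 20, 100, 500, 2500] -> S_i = 4*5^i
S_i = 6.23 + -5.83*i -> [6.23, 0.4, -5.43, -11.26, -17.09]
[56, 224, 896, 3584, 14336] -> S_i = 56*4^i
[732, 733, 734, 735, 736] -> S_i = 732 + 1*i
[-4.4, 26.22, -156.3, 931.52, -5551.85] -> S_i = -4.40*(-5.96)^i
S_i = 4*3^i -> [4, 12, 36, 108, 324]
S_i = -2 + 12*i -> [-2, 10, 22, 34, 46]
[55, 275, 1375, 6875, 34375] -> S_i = 55*5^i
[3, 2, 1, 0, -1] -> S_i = 3 + -1*i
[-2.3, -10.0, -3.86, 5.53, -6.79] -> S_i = Random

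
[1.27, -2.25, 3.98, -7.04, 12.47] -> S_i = 1.27*(-1.77)^i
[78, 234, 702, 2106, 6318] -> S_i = 78*3^i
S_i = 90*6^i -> [90, 540, 3240, 19440, 116640]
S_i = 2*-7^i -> [2, -14, 98, -686, 4802]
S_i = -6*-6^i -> [-6, 36, -216, 1296, -7776]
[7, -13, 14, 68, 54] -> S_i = Random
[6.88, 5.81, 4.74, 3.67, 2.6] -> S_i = 6.88 + -1.07*i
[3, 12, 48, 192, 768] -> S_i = 3*4^i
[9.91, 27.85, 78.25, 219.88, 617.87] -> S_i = 9.91*2.81^i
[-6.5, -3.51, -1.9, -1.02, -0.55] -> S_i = -6.50*0.54^i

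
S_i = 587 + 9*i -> [587, 596, 605, 614, 623]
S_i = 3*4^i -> [3, 12, 48, 192, 768]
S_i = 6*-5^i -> [6, -30, 150, -750, 3750]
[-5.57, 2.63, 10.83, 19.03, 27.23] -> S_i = -5.57 + 8.20*i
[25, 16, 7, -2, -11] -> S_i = 25 + -9*i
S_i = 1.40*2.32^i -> [1.4, 3.25, 7.54, 17.48, 40.56]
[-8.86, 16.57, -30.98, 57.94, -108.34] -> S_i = -8.86*(-1.87)^i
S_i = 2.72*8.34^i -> [2.72, 22.68, 189.19, 1577.85, 13159.31]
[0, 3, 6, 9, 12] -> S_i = 0 + 3*i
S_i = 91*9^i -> [91, 819, 7371, 66339, 597051]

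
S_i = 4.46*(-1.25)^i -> [4.46, -5.58, 6.97, -8.71, 10.89]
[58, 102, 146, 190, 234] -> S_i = 58 + 44*i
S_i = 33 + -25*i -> [33, 8, -17, -42, -67]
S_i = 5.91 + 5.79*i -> [5.91, 11.7, 17.49, 23.28, 29.07]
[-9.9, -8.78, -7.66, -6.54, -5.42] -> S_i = -9.90 + 1.12*i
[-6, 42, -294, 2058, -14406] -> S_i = -6*-7^i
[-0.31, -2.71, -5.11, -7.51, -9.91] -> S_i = -0.31 + -2.40*i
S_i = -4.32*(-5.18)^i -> [-4.32, 22.38, -115.92, 600.44, -3110.3]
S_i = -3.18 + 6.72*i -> [-3.18, 3.54, 10.26, 16.98, 23.7]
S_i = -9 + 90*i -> [-9, 81, 171, 261, 351]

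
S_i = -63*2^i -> [-63, -126, -252, -504, -1008]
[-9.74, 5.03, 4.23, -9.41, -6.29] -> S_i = Random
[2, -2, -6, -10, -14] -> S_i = 2 + -4*i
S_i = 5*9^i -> [5, 45, 405, 3645, 32805]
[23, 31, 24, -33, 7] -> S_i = Random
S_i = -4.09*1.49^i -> [-4.09, -6.09, -9.08, -13.53, -20.16]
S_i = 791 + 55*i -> [791, 846, 901, 956, 1011]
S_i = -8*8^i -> [-8, -64, -512, -4096, -32768]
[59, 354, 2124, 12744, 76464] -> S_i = 59*6^i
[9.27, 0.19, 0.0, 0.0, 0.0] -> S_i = 9.27*0.02^i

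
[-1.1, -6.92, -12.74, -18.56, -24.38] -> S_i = -1.10 + -5.82*i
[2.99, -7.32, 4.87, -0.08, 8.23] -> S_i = Random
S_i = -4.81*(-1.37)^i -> [-4.81, 6.59, -9.03, 12.37, -16.94]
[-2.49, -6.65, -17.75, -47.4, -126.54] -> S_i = -2.49*2.67^i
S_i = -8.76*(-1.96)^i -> [-8.76, 17.17, -33.65, 65.96, -129.28]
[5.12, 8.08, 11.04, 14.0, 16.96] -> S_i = 5.12 + 2.96*i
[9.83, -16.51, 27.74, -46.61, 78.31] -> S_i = 9.83*(-1.68)^i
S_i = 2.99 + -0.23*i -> [2.99, 2.76, 2.53, 2.3, 2.07]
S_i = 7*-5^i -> [7, -35, 175, -875, 4375]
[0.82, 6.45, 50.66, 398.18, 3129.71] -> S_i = 0.82*7.86^i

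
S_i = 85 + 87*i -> [85, 172, 259, 346, 433]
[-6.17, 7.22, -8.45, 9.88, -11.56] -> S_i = -6.17*(-1.17)^i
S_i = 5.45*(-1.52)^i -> [5.45, -8.28, 12.59, -19.14, 29.09]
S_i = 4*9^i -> [4, 36, 324, 2916, 26244]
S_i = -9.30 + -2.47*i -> [-9.3, -11.77, -14.24, -16.71, -19.18]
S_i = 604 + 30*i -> [604, 634, 664, 694, 724]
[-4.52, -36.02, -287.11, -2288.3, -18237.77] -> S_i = -4.52*7.97^i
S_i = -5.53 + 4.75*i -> [-5.53, -0.78, 3.97, 8.72, 13.47]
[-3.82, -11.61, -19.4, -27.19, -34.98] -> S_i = -3.82 + -7.79*i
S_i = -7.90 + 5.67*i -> [-7.9, -2.23, 3.44, 9.11, 14.78]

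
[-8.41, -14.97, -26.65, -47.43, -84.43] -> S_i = -8.41*1.78^i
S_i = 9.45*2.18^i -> [9.45, 20.6, 44.91, 97.9, 213.43]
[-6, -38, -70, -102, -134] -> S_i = -6 + -32*i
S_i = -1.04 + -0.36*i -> [-1.04, -1.4, -1.76, -2.12, -2.48]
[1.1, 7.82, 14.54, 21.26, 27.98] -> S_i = 1.10 + 6.72*i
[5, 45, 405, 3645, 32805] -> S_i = 5*9^i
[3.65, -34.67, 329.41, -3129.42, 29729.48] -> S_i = 3.65*(-9.50)^i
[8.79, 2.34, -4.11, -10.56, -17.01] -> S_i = 8.79 + -6.45*i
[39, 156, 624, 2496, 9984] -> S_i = 39*4^i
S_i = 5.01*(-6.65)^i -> [5.01, -33.32, 221.55, -1473.34, 9797.7]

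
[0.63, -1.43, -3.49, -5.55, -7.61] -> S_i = 0.63 + -2.06*i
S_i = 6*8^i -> [6, 48, 384, 3072, 24576]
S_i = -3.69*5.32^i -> [-3.69, -19.63, -104.44, -555.6, -2955.79]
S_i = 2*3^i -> [2, 6, 18, 54, 162]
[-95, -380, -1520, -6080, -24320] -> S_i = -95*4^i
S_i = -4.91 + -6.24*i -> [-4.91, -11.15, -17.39, -23.63, -29.87]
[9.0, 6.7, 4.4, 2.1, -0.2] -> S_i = 9.00 + -2.30*i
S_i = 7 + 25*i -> [7, 32, 57, 82, 107]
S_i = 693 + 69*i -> [693, 762, 831, 900, 969]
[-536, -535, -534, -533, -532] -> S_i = -536 + 1*i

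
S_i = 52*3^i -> [52, 156, 468, 1404, 4212]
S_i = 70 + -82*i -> [70, -12, -94, -176, -258]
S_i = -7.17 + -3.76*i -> [-7.17, -10.93, -14.69, -18.45, -22.21]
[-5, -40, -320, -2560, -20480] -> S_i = -5*8^i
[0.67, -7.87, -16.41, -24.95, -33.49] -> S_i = 0.67 + -8.54*i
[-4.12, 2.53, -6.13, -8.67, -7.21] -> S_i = Random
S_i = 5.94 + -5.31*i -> [5.94, 0.63, -4.68, -9.99, -15.3]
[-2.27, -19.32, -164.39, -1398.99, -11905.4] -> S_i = -2.27*8.51^i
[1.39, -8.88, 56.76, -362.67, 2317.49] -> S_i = 1.39*(-6.39)^i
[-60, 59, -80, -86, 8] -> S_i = Random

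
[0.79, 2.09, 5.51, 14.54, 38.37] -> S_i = 0.79*2.64^i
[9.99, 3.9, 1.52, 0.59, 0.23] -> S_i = 9.99*0.39^i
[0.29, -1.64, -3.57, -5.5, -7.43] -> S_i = 0.29 + -1.93*i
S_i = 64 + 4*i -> [64, 68, 72, 76, 80]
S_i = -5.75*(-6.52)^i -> [-5.75, 37.49, -244.43, 1593.71, -10391.02]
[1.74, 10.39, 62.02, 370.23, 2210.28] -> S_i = 1.74*5.97^i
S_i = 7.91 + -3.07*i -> [7.91, 4.84, 1.77, -1.3, -4.37]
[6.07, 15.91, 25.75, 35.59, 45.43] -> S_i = 6.07 + 9.84*i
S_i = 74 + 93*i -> [74, 167, 260, 353, 446]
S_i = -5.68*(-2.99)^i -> [-5.68, 16.98, -50.78, 151.83, -453.98]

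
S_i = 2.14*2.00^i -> [2.14, 4.28, 8.56, 17.12, 34.24]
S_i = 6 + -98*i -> [6, -92, -190, -288, -386]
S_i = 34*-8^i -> [34, -272, 2176, -17408, 139264]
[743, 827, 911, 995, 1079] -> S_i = 743 + 84*i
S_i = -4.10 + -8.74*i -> [-4.1, -12.84, -21.58, -30.32, -39.06]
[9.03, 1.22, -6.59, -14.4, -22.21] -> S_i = 9.03 + -7.81*i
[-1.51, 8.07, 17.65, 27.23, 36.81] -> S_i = -1.51 + 9.58*i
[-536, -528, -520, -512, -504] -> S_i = -536 + 8*i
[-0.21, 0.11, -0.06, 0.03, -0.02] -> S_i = -0.21*(-0.53)^i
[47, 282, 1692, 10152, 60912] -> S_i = 47*6^i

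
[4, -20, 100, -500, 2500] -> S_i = 4*-5^i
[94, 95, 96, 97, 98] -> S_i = 94 + 1*i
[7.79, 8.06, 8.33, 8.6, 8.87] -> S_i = 7.79 + 0.27*i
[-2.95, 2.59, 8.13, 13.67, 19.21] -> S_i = -2.95 + 5.54*i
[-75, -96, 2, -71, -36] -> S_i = Random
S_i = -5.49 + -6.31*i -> [-5.49, -11.8, -18.11, -24.42, -30.73]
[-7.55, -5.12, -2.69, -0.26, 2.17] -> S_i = -7.55 + 2.43*i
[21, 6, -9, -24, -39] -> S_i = 21 + -15*i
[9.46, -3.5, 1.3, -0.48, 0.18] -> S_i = 9.46*(-0.37)^i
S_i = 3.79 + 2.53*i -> [3.79, 6.32, 8.85, 11.38, 13.91]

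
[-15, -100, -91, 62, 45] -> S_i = Random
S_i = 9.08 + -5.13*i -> [9.08, 3.95, -1.18, -6.31, -11.44]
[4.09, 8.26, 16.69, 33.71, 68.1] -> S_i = 4.09*2.02^i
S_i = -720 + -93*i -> [-720, -813, -906, -999, -1092]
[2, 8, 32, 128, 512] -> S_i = 2*4^i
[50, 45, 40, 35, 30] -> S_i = 50 + -5*i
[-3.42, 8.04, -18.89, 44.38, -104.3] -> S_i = -3.42*(-2.35)^i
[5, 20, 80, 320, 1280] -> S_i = 5*4^i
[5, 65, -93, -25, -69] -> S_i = Random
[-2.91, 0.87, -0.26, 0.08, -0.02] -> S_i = -2.91*(-0.30)^i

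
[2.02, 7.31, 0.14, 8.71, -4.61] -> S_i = Random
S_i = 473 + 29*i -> [473, 502, 531, 560, 589]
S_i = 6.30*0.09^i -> [6.3, 0.57, 0.05, 0.0, 0.0]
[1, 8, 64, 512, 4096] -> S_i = 1*8^i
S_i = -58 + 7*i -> [-58, -51, -44, -37, -30]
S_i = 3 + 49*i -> [3, 52, 101, 150, 199]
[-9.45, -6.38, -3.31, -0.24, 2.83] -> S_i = -9.45 + 3.07*i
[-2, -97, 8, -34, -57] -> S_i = Random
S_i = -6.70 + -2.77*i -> [-6.7, -9.47, -12.24, -15.01, -17.78]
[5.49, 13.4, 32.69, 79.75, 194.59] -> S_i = 5.49*2.44^i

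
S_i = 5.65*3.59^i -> [5.65, 20.28, 72.82, 261.42, 938.48]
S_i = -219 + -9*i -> [-219, -228, -237, -246, -255]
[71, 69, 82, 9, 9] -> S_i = Random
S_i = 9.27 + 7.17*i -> [9.27, 16.44, 23.61, 30.78, 37.95]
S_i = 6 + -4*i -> [6, 2, -2, -6, -10]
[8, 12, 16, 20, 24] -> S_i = 8 + 4*i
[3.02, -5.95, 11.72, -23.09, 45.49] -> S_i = 3.02*(-1.97)^i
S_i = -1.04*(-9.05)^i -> [-1.04, 9.41, -85.18, 770.87, -6976.34]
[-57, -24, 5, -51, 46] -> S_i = Random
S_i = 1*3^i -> [1, 3, 9, 27, 81]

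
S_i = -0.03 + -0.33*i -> [-0.03, -0.36, -0.69, -1.02, -1.35]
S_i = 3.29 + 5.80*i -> [3.29, 9.09, 14.89, 20.69, 26.49]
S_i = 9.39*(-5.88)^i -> [9.39, -55.21, 324.65, -1908.96, 11224.7]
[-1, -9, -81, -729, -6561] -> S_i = -1*9^i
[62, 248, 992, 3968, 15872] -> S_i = 62*4^i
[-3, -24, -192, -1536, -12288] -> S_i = -3*8^i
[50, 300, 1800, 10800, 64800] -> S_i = 50*6^i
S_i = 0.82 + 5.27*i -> [0.82, 6.09, 11.36, 16.63, 21.9]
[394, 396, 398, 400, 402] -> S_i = 394 + 2*i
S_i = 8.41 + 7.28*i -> [8.41, 15.69, 22.97, 30.25, 37.53]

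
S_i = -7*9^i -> [-7, -63, -567, -5103, -45927]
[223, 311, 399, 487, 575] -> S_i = 223 + 88*i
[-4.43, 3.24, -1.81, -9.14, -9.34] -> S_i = Random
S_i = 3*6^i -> [3, 18, 108, 648, 3888]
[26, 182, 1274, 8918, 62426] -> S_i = 26*7^i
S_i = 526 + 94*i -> [526, 620, 714, 808, 902]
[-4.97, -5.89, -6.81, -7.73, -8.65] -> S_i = -4.97 + -0.92*i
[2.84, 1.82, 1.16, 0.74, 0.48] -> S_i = 2.84*0.64^i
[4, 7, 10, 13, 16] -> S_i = 4 + 3*i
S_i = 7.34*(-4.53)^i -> [7.34, -33.25, 150.62, -682.32, 3090.93]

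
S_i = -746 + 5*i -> [-746, -741, -736, -731, -726]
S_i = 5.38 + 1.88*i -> [5.38, 7.26, 9.14, 11.02, 12.9]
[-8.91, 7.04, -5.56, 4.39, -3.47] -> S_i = -8.91*(-0.79)^i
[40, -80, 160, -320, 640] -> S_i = 40*-2^i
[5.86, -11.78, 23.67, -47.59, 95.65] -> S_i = 5.86*(-2.01)^i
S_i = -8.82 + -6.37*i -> [-8.82, -15.19, -21.56, -27.93, -34.3]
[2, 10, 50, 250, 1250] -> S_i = 2*5^i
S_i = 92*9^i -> [92, 828, 7452, 67068, 603612]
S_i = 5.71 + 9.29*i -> [5.71, 15.0, 24.29, 33.58, 42.87]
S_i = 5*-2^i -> [5, -10, 20, -40, 80]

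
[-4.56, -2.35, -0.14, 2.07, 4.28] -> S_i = -4.56 + 2.21*i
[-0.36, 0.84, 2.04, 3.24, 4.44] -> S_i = -0.36 + 1.20*i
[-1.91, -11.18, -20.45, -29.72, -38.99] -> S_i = -1.91 + -9.27*i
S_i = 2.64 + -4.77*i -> [2.64, -2.13, -6.9, -11.67, -16.44]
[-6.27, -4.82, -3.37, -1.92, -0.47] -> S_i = -6.27 + 1.45*i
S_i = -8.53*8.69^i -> [-8.53, -74.13, -644.15, -5597.68, -48643.87]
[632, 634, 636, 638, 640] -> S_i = 632 + 2*i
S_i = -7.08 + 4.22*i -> [-7.08, -2.86, 1.36, 5.58, 9.8]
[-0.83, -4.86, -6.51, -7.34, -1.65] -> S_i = Random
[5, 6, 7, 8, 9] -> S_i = 5 + 1*i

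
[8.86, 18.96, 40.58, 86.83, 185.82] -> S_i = 8.86*2.14^i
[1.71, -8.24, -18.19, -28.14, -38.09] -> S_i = 1.71 + -9.95*i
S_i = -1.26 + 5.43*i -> [-1.26, 4.17, 9.6, 15.03, 20.46]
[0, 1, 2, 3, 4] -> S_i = 0 + 1*i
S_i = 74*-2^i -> [74, -148, 296, -592, 1184]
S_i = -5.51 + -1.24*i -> [-5.51, -6.75, -7.99, -9.23, -10.47]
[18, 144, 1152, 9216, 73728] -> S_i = 18*8^i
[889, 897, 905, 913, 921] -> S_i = 889 + 8*i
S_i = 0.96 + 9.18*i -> [0.96, 10.14, 19.32, 28.5, 37.68]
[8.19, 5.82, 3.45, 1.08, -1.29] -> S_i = 8.19 + -2.37*i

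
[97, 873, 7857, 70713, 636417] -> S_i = 97*9^i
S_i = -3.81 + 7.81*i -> [-3.81, 4.0, 11.81, 19.62, 27.43]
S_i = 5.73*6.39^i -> [5.73, 36.61, 233.97, 1495.06, 9553.4]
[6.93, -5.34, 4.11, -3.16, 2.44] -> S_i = 6.93*(-0.77)^i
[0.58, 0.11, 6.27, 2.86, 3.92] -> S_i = Random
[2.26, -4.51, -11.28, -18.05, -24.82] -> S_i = 2.26 + -6.77*i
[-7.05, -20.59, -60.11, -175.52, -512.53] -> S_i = -7.05*2.92^i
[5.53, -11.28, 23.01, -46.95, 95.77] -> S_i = 5.53*(-2.04)^i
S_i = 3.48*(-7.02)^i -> [3.48, -24.43, 171.5, -1203.9, 8451.38]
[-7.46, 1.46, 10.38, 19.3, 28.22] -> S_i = -7.46 + 8.92*i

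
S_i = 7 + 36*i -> [7, 43, 79, 115, 151]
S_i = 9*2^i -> [9, 18, 36, 72, 144]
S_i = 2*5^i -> [2, 10, 50, 250, 1250]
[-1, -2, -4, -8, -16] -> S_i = -1*2^i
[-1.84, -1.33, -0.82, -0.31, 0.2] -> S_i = -1.84 + 0.51*i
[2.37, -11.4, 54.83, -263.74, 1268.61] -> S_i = 2.37*(-4.81)^i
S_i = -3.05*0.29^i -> [-3.05, -0.88, -0.26, -0.07, -0.02]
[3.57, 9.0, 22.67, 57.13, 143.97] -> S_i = 3.57*2.52^i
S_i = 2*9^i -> [2, 18, 162, 1458, 13122]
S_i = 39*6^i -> [39, 234, 1404, 8424, 50544]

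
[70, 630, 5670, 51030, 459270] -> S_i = 70*9^i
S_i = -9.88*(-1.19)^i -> [-9.88, 11.76, -13.99, 16.65, -19.81]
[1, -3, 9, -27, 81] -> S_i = 1*-3^i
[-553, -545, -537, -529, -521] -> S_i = -553 + 8*i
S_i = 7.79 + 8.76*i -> [7.79, 16.55, 25.31, 34.07, 42.83]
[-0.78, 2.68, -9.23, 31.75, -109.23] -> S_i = -0.78*(-3.44)^i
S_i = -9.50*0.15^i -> [-9.5, -1.42, -0.21, -0.03, -0.0]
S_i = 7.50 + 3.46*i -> [7.5, 10.96, 14.42, 17.88, 21.34]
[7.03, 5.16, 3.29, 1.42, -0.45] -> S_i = 7.03 + -1.87*i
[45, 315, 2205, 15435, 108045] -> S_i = 45*7^i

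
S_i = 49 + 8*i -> [49, 57, 65, 73, 81]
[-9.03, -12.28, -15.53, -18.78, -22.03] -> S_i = -9.03 + -3.25*i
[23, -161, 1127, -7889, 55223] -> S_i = 23*-7^i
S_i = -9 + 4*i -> [-9, -5, -1, 3, 7]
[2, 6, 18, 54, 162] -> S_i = 2*3^i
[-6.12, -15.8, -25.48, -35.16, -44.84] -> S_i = -6.12 + -9.68*i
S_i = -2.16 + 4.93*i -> [-2.16, 2.77, 7.7, 12.63, 17.56]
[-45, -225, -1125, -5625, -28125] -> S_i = -45*5^i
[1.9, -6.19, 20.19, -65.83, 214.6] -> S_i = 1.90*(-3.26)^i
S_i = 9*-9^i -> [9, -81, 729, -6561, 59049]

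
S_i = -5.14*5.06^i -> [-5.14, -26.01, -131.6, -665.91, -3369.5]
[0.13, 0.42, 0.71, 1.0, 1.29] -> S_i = 0.13 + 0.29*i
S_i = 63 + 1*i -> [63, 64, 65, 66, 67]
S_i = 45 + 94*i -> [45, 139, 233, 327, 421]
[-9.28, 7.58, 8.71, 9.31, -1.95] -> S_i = Random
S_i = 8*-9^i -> [8, -72, 648, -5832, 52488]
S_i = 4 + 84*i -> [4, 88, 172, 256, 340]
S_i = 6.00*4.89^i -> [6.0, 29.34, 143.47, 701.58, 3430.73]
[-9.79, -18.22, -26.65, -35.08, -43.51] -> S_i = -9.79 + -8.43*i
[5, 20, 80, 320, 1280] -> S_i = 5*4^i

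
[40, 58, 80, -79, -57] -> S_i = Random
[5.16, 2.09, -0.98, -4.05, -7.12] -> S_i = 5.16 + -3.07*i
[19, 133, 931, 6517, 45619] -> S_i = 19*7^i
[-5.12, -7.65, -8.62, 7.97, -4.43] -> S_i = Random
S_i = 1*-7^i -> [1, -7, 49, -343, 2401]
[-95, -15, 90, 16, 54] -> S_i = Random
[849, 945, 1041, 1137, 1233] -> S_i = 849 + 96*i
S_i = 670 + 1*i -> [670, 671, 672, 673, 674]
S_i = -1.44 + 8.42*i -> [-1.44, 6.98, 15.4, 23.82, 32.24]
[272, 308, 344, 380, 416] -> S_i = 272 + 36*i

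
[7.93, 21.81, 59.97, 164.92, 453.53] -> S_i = 7.93*2.75^i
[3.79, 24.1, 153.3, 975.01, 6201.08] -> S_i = 3.79*6.36^i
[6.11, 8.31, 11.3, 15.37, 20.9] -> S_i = 6.11*1.36^i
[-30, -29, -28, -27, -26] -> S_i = -30 + 1*i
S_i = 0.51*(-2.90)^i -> [0.51, -1.48, 4.29, -12.44, 36.07]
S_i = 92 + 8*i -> [92, 100, 108, 116, 124]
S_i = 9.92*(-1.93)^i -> [9.92, -19.15, 36.95, -71.32, 137.64]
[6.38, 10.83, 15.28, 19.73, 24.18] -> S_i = 6.38 + 4.45*i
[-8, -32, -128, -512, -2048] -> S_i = -8*4^i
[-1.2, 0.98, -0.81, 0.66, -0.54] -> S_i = -1.20*(-0.82)^i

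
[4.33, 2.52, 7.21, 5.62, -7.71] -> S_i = Random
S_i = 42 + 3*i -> [42, 45, 48, 51, 54]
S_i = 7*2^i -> [7, 14, 28, 56, 112]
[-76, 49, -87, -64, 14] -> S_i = Random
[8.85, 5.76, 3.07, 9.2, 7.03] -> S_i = Random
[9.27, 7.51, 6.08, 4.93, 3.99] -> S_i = 9.27*0.81^i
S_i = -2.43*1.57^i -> [-2.43, -3.82, -5.99, -9.4, -14.76]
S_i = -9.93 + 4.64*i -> [-9.93, -5.29, -0.65, 3.99, 8.63]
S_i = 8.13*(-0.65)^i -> [8.13, -5.28, 3.43, -2.23, 1.45]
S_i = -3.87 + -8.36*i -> [-3.87, -12.23, -20.59, -28.95, -37.31]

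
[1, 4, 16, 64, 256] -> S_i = 1*4^i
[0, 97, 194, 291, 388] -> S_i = 0 + 97*i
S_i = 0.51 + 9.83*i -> [0.51, 10.34, 20.17, 30.0, 39.83]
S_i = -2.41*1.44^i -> [-2.41, -3.47, -5.0, -7.2, -10.36]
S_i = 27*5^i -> [27, 135, 675, 3375, 16875]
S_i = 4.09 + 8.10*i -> [4.09, 12.19, 20.29, 28.39, 36.49]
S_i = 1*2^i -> [1, 2, 4, 8, 16]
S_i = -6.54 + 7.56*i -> [-6.54, 1.02, 8.58, 16.14, 23.7]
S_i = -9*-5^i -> [-9, 45, -225, 1125, -5625]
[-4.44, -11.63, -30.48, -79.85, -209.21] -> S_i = -4.44*2.62^i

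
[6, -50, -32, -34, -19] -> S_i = Random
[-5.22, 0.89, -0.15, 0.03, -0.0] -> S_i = -5.22*(-0.17)^i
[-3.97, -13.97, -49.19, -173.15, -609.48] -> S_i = -3.97*3.52^i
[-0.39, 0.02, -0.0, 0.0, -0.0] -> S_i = -0.39*(-0.04)^i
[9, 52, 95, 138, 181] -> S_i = 9 + 43*i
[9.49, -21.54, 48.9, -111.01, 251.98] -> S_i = 9.49*(-2.27)^i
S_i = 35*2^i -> [35, 70, 140, 280, 560]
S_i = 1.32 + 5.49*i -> [1.32, 6.81, 12.3, 17.79, 23.28]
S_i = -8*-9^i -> [-8, 72, -648, 5832, -52488]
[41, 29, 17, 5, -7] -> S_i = 41 + -12*i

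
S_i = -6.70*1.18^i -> [-6.7, -7.91, -9.33, -11.01, -12.99]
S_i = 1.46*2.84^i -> [1.46, 4.15, 11.78, 33.44, 94.98]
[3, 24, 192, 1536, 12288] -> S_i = 3*8^i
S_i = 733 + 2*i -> [733, 735, 737, 739, 741]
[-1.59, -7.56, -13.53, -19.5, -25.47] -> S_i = -1.59 + -5.97*i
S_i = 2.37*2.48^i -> [2.37, 5.88, 14.58, 36.15, 89.65]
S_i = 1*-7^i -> [1, -7, 49, -343, 2401]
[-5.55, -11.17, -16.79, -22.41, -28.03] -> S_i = -5.55 + -5.62*i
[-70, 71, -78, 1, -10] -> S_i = Random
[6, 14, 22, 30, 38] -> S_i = 6 + 8*i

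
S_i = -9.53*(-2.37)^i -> [-9.53, 22.59, -53.53, 126.86, -300.67]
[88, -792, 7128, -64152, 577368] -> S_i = 88*-9^i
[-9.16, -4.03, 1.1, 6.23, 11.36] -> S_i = -9.16 + 5.13*i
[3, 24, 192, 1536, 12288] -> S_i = 3*8^i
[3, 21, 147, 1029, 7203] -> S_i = 3*7^i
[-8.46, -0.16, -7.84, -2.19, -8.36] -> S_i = Random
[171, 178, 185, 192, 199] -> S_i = 171 + 7*i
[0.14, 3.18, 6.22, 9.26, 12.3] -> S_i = 0.14 + 3.04*i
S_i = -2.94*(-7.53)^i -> [-2.94, 22.14, -166.7, 1255.26, -9452.08]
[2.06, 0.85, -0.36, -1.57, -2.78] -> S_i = 2.06 + -1.21*i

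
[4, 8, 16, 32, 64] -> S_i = 4*2^i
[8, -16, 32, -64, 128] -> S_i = 8*-2^i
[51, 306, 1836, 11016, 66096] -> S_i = 51*6^i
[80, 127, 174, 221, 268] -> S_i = 80 + 47*i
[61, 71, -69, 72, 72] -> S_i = Random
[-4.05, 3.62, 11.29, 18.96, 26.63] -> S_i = -4.05 + 7.67*i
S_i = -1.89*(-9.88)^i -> [-1.89, 18.67, -184.49, 1822.77, -18009.0]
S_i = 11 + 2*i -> [11, 13, 15, 17, 19]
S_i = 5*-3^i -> [5, -15, 45, -135, 405]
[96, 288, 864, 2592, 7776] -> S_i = 96*3^i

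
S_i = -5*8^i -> [-5, -40, -320, -2560, -20480]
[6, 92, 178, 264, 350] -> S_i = 6 + 86*i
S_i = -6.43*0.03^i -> [-6.43, -0.19, -0.01, -0.0, -0.0]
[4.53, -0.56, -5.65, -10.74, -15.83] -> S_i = 4.53 + -5.09*i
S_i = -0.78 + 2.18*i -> [-0.78, 1.4, 3.58, 5.76, 7.94]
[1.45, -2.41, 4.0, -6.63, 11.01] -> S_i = 1.45*(-1.66)^i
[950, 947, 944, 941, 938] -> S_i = 950 + -3*i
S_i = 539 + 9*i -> [539, 548, 557, 566, 575]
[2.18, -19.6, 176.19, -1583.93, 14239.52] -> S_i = 2.18*(-8.99)^i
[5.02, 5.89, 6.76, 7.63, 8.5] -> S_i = 5.02 + 0.87*i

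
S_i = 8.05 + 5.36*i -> [8.05, 13.41, 18.77, 24.13, 29.49]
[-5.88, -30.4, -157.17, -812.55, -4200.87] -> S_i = -5.88*5.17^i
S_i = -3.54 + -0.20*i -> [-3.54, -3.74, -3.94, -4.14, -4.34]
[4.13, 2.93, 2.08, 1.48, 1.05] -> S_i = 4.13*0.71^i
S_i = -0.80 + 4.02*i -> [-0.8, 3.22, 7.24, 11.26, 15.28]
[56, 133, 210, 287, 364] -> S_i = 56 + 77*i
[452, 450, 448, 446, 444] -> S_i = 452 + -2*i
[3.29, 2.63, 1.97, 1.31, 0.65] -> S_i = 3.29 + -0.66*i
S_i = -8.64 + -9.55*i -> [-8.64, -18.19, -27.74, -37.29, -46.84]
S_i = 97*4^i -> [97, 388, 1552, 6208, 24832]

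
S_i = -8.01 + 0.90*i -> [-8.01, -7.11, -6.21, -5.31, -4.41]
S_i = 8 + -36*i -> [8, -28, -64, -100, -136]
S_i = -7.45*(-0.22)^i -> [-7.45, 1.64, -0.36, 0.08, -0.02]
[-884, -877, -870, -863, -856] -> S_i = -884 + 7*i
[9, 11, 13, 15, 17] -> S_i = 9 + 2*i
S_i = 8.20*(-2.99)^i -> [8.2, -24.52, 73.31, -219.19, 655.39]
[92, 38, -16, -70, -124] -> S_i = 92 + -54*i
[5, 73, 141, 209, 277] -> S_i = 5 + 68*i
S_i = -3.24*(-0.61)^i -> [-3.24, 1.98, -1.21, 0.74, -0.45]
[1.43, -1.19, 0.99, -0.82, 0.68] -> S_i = 1.43*(-0.83)^i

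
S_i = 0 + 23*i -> [0, 23, 46, 69, 92]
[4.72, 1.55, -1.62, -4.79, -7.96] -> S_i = 4.72 + -3.17*i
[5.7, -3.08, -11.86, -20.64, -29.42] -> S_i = 5.70 + -8.78*i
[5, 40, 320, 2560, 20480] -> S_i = 5*8^i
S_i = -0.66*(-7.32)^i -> [-0.66, 4.83, -35.36, 258.87, -1894.91]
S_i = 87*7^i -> [87, 609, 4263, 29841, 208887]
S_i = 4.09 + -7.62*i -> [4.09, -3.53, -11.15, -18.77, -26.39]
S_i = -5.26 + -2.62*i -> [-5.26, -7.88, -10.5, -13.12, -15.74]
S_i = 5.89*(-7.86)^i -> [5.89, -46.3, 363.88, -2860.11, 22480.47]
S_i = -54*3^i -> [-54, -162, -486, -1458, -4374]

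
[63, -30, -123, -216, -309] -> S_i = 63 + -93*i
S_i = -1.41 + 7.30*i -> [-1.41, 5.89, 13.19, 20.49, 27.79]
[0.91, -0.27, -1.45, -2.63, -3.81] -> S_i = 0.91 + -1.18*i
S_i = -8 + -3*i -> [-8, -11, -14, -17, -20]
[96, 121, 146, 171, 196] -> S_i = 96 + 25*i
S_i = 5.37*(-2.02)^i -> [5.37, -10.85, 21.91, -44.26, 89.41]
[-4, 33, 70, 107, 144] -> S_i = -4 + 37*i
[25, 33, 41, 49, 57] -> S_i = 25 + 8*i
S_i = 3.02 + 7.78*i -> [3.02, 10.8, 18.58, 26.36, 34.14]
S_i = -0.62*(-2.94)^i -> [-0.62, 1.82, -5.36, 15.76, -46.32]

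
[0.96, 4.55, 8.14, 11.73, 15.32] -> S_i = 0.96 + 3.59*i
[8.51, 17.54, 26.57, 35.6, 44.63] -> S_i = 8.51 + 9.03*i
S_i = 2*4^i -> [2, 8, 32, 128, 512]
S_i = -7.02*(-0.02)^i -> [-7.02, 0.14, -0.0, 0.0, -0.0]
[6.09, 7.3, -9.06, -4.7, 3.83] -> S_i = Random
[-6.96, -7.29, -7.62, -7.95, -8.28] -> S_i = -6.96 + -0.33*i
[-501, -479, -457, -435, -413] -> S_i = -501 + 22*i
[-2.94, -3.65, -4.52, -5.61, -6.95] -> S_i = -2.94*1.24^i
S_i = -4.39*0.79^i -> [-4.39, -3.47, -2.74, -2.16, -1.71]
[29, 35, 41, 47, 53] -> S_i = 29 + 6*i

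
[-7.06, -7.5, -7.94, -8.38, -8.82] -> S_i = -7.06 + -0.44*i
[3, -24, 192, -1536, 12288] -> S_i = 3*-8^i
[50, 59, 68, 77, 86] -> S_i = 50 + 9*i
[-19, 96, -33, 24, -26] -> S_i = Random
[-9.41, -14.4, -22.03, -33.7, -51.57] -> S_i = -9.41*1.53^i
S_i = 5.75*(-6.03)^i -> [5.75, -34.67, 209.08, -1260.72, 7602.16]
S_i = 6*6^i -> [6, 36, 216, 1296, 7776]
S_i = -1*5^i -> [-1, -5, -25, -125, -625]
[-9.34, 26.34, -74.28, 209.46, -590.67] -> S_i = -9.34*(-2.82)^i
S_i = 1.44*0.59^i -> [1.44, 0.85, 0.5, 0.3, 0.17]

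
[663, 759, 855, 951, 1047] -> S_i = 663 + 96*i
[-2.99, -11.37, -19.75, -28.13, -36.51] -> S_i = -2.99 + -8.38*i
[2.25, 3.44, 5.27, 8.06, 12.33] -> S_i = 2.25*1.53^i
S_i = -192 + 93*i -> [-192, -99, -6, 87, 180]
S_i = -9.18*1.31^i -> [-9.18, -12.03, -15.75, -20.64, -27.04]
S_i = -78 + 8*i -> [-78, -70, -62, -54, -46]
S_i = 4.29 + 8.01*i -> [4.29, 12.3, 20.31, 28.32, 36.33]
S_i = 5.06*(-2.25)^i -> [5.06, -11.38, 25.62, -57.64, 129.68]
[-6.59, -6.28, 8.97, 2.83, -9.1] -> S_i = Random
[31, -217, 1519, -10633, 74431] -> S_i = 31*-7^i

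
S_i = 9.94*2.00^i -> [9.94, 19.88, 39.76, 79.52, 159.04]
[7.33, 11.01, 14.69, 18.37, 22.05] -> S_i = 7.33 + 3.68*i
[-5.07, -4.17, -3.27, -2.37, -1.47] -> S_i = -5.07 + 0.90*i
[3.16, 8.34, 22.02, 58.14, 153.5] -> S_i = 3.16*2.64^i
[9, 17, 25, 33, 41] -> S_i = 9 + 8*i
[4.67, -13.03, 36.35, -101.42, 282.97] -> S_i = 4.67*(-2.79)^i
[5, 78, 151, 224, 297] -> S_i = 5 + 73*i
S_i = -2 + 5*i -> [-2, 3, 8, 13, 18]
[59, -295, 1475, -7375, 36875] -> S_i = 59*-5^i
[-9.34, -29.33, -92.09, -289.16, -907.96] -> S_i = -9.34*3.14^i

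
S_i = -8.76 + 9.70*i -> [-8.76, 0.94, 10.64, 20.34, 30.04]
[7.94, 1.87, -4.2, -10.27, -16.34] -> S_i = 7.94 + -6.07*i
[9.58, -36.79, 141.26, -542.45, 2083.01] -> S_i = 9.58*(-3.84)^i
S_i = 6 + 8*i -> [6, 14, 22, 30, 38]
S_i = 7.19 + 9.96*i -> [7.19, 17.15, 27.11, 37.07, 47.03]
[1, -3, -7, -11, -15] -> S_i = 1 + -4*i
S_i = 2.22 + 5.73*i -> [2.22, 7.95, 13.68, 19.41, 25.14]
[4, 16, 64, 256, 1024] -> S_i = 4*4^i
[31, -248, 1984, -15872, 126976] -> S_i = 31*-8^i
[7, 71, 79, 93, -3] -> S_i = Random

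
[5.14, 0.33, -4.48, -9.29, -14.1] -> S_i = 5.14 + -4.81*i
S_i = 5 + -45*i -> [5, -40, -85, -130, -175]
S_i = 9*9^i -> [9, 81, 729, 6561, 59049]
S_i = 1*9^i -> [1, 9, 81, 729, 6561]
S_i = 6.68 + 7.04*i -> [6.68, 13.72, 20.76, 27.8, 34.84]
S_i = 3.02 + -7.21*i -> [3.02, -4.19, -11.4, -18.61, -25.82]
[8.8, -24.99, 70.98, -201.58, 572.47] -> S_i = 8.80*(-2.84)^i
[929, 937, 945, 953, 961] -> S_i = 929 + 8*i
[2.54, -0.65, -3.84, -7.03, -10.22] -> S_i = 2.54 + -3.19*i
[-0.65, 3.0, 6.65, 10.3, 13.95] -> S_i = -0.65 + 3.65*i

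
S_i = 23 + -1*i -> [23, 22, 21, 20, 19]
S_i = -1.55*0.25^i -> [-1.55, -0.39, -0.1, -0.02, -0.01]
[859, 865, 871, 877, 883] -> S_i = 859 + 6*i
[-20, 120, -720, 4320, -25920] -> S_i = -20*-6^i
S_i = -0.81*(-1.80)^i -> [-0.81, 1.46, -2.62, 4.72, -8.5]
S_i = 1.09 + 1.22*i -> [1.09, 2.31, 3.53, 4.75, 5.97]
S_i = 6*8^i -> [6, 48, 384, 3072, 24576]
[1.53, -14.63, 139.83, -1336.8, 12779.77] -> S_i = 1.53*(-9.56)^i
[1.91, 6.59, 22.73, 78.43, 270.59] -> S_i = 1.91*3.45^i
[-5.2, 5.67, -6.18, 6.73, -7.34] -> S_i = -5.20*(-1.09)^i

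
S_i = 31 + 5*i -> [31, 36, 41, 46, 51]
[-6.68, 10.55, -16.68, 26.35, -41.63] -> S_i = -6.68*(-1.58)^i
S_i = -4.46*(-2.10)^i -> [-4.46, 9.37, -19.67, 41.3, -86.74]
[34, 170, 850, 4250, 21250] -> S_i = 34*5^i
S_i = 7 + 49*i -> [7, 56, 105, 154, 203]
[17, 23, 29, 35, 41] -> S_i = 17 + 6*i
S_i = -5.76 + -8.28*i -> [-5.76, -14.04, -22.32, -30.6, -38.88]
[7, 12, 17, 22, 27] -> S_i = 7 + 5*i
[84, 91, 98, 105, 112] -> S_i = 84 + 7*i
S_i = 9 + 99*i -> [9, 108, 207, 306, 405]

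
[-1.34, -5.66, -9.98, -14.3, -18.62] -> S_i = -1.34 + -4.32*i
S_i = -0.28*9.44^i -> [-0.28, -2.64, -24.95, -235.55, -2223.55]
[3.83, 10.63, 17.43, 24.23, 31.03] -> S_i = 3.83 + 6.80*i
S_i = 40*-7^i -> [40, -280, 1960, -13720, 96040]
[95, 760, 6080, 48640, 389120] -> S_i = 95*8^i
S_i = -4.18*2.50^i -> [-4.18, -10.45, -26.12, -65.31, -163.28]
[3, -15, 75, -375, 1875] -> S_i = 3*-5^i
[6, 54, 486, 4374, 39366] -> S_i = 6*9^i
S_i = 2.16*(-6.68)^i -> [2.16, -14.43, 96.38, -643.85, 4300.9]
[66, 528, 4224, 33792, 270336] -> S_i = 66*8^i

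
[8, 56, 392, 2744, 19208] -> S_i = 8*7^i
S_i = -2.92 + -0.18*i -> [-2.92, -3.1, -3.28, -3.46, -3.64]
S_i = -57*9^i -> [-57, -513, -4617, -41553, -373977]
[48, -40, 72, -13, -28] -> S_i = Random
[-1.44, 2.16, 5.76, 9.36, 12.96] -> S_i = -1.44 + 3.60*i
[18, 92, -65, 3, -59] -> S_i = Random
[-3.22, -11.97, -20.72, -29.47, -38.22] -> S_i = -3.22 + -8.75*i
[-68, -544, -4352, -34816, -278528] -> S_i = -68*8^i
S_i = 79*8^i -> [79, 632, 5056, 40448, 323584]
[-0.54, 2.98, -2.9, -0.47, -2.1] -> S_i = Random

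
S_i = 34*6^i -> [34, 204, 1224, 7344, 44064]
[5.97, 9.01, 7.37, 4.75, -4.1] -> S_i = Random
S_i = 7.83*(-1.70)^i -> [7.83, -13.31, 22.63, -38.47, 65.4]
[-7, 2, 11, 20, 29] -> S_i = -7 + 9*i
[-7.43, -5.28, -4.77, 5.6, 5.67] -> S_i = Random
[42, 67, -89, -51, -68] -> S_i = Random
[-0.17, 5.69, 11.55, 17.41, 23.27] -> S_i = -0.17 + 5.86*i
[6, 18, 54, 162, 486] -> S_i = 6*3^i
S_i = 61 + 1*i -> [61, 62, 63, 64, 65]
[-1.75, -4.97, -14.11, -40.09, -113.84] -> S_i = -1.75*2.84^i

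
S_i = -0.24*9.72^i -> [-0.24, -2.33, -22.67, -220.4, -2142.28]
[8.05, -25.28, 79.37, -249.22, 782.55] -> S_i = 8.05*(-3.14)^i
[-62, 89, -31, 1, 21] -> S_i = Random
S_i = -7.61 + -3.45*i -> [-7.61, -11.06, -14.51, -17.96, -21.41]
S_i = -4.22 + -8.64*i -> [-4.22, -12.86, -21.5, -30.14, -38.78]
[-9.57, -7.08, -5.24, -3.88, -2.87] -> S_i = -9.57*0.74^i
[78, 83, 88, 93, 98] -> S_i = 78 + 5*i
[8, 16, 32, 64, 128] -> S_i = 8*2^i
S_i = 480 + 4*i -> [480, 484, 488, 492, 496]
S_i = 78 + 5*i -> [78, 83, 88, 93, 98]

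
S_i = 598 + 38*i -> [598, 636, 674, 712, 750]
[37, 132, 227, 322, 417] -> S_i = 37 + 95*i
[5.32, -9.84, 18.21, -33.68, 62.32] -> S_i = 5.32*(-1.85)^i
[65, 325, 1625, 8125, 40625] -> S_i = 65*5^i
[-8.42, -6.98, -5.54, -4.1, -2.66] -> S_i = -8.42 + 1.44*i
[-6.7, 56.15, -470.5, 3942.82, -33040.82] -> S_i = -6.70*(-8.38)^i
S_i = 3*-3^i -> [3, -9, 27, -81, 243]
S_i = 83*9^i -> [83, 747, 6723, 60507, 544563]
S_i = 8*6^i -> [8, 48, 288, 1728, 10368]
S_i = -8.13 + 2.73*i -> [-8.13, -5.4, -2.67, 0.06, 2.79]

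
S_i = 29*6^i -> [29, 174, 1044, 6264, 37584]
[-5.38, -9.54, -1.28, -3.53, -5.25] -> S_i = Random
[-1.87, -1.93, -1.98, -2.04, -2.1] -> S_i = -1.87*1.03^i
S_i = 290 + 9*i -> [290, 299, 308, 317, 326]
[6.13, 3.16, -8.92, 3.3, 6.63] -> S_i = Random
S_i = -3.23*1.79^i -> [-3.23, -5.78, -10.35, -18.53, -33.16]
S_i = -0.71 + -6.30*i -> [-0.71, -7.01, -13.31, -19.61, -25.91]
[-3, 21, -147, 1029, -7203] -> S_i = -3*-7^i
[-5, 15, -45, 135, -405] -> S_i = -5*-3^i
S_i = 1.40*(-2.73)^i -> [1.4, -3.82, 10.43, -28.48, 77.76]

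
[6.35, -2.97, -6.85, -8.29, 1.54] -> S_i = Random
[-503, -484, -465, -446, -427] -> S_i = -503 + 19*i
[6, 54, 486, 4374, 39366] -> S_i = 6*9^i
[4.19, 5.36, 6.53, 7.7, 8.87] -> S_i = 4.19 + 1.17*i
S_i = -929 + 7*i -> [-929, -922, -915, -908, -901]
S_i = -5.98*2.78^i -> [-5.98, -16.62, -46.22, -128.48, -357.17]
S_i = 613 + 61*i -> [613, 674, 735, 796, 857]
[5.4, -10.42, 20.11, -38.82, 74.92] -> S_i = 5.40*(-1.93)^i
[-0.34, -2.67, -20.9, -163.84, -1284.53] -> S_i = -0.34*7.84^i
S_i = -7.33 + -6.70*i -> [-7.33, -14.03, -20.73, -27.43, -34.13]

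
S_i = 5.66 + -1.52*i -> [5.66, 4.14, 2.62, 1.1, -0.42]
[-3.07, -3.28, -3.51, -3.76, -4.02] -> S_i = -3.07*1.07^i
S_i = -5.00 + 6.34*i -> [-5.0, 1.34, 7.68, 14.02, 20.36]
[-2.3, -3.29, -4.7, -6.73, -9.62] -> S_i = -2.30*1.43^i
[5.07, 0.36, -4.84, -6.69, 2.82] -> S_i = Random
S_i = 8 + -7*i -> [8, 1, -6, -13, -20]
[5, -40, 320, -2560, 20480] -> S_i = 5*-8^i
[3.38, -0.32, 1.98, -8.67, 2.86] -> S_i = Random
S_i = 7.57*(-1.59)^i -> [7.57, -12.04, 19.14, -30.43, 48.38]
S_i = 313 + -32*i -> [313, 281, 249, 217, 185]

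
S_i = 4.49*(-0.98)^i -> [4.49, -4.4, 4.31, -4.23, 4.14]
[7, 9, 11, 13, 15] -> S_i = 7 + 2*i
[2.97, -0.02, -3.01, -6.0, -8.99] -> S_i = 2.97 + -2.99*i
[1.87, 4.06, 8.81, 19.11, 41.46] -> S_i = 1.87*2.17^i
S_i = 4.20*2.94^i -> [4.2, 12.35, 36.3, 106.73, 313.79]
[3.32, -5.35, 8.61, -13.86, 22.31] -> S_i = 3.32*(-1.61)^i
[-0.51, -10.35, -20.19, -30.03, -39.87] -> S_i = -0.51 + -9.84*i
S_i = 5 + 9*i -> [5, 14, 23, 32, 41]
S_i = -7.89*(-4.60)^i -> [-7.89, 36.29, -166.95, 767.98, -3532.71]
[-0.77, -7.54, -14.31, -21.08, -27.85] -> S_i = -0.77 + -6.77*i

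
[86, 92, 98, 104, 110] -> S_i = 86 + 6*i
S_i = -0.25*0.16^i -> [-0.25, -0.04, -0.01, -0.0, -0.0]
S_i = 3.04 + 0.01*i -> [3.04, 3.05, 3.06, 3.07, 3.08]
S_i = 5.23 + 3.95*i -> [5.23, 9.18, 13.13, 17.08, 21.03]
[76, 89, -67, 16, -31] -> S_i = Random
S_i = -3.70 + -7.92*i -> [-3.7, -11.62, -19.54, -27.46, -35.38]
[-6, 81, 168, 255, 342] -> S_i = -6 + 87*i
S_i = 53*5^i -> [53, 265, 1325, 6625, 33125]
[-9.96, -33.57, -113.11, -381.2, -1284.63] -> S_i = -9.96*3.37^i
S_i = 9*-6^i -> [9, -54, 324, -1944, 11664]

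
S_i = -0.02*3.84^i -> [-0.02, -0.08, -0.29, -1.13, -4.35]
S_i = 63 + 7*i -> [63, 70, 77, 84, 91]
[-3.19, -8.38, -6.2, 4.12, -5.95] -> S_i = Random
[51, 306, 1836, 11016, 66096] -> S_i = 51*6^i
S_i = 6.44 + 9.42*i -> [6.44, 15.86, 25.28, 34.7, 44.12]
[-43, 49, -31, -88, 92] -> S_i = Random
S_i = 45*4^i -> [45, 180, 720, 2880, 11520]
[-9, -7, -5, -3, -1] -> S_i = -9 + 2*i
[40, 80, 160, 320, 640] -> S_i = 40*2^i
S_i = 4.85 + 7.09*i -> [4.85, 11.94, 19.03, 26.12, 33.21]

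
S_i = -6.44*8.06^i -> [-6.44, -51.91, -418.37, -3372.03, -27178.53]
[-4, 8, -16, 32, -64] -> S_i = -4*-2^i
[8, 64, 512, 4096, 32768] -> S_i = 8*8^i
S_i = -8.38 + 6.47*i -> [-8.38, -1.91, 4.56, 11.03, 17.5]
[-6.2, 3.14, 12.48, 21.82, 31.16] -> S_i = -6.20 + 9.34*i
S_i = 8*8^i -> [8, 64, 512, 4096, 32768]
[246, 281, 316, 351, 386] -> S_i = 246 + 35*i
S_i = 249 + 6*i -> [249, 255, 261, 267, 273]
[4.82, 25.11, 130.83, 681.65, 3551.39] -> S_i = 4.82*5.21^i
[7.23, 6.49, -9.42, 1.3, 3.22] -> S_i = Random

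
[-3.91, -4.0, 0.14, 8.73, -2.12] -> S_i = Random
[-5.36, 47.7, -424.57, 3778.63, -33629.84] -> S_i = -5.36*(-8.90)^i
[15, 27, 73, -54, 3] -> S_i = Random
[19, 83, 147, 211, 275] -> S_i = 19 + 64*i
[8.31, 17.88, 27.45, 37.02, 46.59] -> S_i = 8.31 + 9.57*i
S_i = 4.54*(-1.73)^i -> [4.54, -7.85, 13.59, -23.51, 40.67]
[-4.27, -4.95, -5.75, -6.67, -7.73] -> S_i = -4.27*1.16^i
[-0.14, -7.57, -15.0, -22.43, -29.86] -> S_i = -0.14 + -7.43*i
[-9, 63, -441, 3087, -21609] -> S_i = -9*-7^i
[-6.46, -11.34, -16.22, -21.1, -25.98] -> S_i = -6.46 + -4.88*i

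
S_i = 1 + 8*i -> [1, 9, 17, 25, 33]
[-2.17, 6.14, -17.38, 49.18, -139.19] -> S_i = -2.17*(-2.83)^i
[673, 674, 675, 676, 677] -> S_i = 673 + 1*i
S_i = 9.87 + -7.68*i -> [9.87, 2.19, -5.49, -13.17, -20.85]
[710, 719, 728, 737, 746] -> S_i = 710 + 9*i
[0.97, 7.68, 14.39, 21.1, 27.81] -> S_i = 0.97 + 6.71*i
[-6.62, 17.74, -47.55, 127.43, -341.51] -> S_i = -6.62*(-2.68)^i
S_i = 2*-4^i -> [2, -8, 32, -128, 512]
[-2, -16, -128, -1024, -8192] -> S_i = -2*8^i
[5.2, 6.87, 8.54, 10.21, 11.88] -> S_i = 5.20 + 1.67*i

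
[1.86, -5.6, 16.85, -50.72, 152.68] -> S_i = 1.86*(-3.01)^i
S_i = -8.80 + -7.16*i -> [-8.8, -15.96, -23.12, -30.28, -37.44]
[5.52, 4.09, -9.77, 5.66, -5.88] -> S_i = Random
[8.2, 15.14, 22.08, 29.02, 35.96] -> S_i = 8.20 + 6.94*i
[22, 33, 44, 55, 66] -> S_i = 22 + 11*i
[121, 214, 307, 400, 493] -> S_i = 121 + 93*i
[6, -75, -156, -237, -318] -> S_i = 6 + -81*i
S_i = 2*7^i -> [2, 14, 98, 686, 4802]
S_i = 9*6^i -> [9, 54, 324, 1944, 11664]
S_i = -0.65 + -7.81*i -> [-0.65, -8.46, -16.27, -24.08, -31.89]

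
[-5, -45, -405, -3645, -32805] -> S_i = -5*9^i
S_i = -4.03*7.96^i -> [-4.03, -32.08, -255.35, -2032.56, -16179.21]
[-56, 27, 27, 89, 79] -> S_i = Random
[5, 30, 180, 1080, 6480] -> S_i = 5*6^i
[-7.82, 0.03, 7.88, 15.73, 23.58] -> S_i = -7.82 + 7.85*i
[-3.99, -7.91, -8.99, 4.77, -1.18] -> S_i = Random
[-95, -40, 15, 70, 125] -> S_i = -95 + 55*i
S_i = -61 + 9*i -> [-61, -52, -43, -34, -25]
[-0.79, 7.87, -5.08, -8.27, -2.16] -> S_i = Random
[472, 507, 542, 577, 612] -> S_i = 472 + 35*i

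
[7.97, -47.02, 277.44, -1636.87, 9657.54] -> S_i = 7.97*(-5.90)^i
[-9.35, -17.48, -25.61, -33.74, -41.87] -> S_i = -9.35 + -8.13*i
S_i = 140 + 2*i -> [140, 142, 144, 146, 148]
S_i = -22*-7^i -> [-22, 154, -1078, 7546, -52822]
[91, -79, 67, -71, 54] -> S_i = Random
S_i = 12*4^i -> [12, 48, 192, 768, 3072]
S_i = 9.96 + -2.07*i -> [9.96, 7.89, 5.82, 3.75, 1.68]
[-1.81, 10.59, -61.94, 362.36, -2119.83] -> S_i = -1.81*(-5.85)^i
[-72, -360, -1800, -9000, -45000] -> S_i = -72*5^i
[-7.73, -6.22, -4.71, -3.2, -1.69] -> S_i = -7.73 + 1.51*i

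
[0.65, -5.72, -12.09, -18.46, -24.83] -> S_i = 0.65 + -6.37*i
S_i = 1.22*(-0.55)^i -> [1.22, -0.67, 0.37, -0.2, 0.11]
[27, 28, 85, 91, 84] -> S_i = Random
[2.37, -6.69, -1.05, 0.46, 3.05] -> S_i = Random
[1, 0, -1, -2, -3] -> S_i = 1 + -1*i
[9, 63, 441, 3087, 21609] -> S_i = 9*7^i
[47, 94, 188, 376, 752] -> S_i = 47*2^i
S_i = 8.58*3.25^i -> [8.58, 27.88, 90.63, 294.54, 957.24]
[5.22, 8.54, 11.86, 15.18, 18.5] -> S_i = 5.22 + 3.32*i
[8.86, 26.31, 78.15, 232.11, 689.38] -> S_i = 8.86*2.97^i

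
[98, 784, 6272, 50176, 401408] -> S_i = 98*8^i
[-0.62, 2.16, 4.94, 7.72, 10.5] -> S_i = -0.62 + 2.78*i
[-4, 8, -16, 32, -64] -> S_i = -4*-2^i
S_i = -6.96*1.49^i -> [-6.96, -10.37, -15.45, -23.02, -34.3]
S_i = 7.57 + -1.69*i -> [7.57, 5.88, 4.19, 2.5, 0.81]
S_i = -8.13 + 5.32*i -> [-8.13, -2.81, 2.51, 7.83, 13.15]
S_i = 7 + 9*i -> [7, 16, 25, 34, 43]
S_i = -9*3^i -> [-9, -27, -81, -243, -729]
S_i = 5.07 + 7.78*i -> [5.07, 12.85, 20.63, 28.41, 36.19]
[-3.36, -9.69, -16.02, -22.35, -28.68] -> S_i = -3.36 + -6.33*i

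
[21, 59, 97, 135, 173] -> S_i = 21 + 38*i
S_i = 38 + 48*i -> [38, 86, 134, 182, 230]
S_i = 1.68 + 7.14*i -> [1.68, 8.82, 15.96, 23.1, 30.24]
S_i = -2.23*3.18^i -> [-2.23, -7.09, -22.55, -71.71, -228.04]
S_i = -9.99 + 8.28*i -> [-9.99, -1.71, 6.57, 14.85, 23.13]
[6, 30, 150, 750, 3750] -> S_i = 6*5^i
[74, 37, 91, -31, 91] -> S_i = Random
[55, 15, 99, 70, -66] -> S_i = Random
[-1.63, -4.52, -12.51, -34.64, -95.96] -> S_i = -1.63*2.77^i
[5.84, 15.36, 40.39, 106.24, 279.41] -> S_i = 5.84*2.63^i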